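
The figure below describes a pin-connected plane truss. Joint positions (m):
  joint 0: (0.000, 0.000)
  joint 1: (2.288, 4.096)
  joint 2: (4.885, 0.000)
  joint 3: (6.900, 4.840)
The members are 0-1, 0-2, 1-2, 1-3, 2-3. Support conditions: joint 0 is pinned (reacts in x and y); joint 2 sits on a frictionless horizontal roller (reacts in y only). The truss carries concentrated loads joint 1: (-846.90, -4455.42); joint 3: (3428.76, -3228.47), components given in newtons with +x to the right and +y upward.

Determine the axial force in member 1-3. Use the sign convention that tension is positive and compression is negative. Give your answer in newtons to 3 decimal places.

5182.615

N=4 nodes, M=5 members, R=3 reactions → 2N=8, M+R=8
member 0 (0-1): L=4.6917, (cx,cy)=(0.4877,0.8730)
member 1 (0-2): L=4.8850, (cx,cy)=(1.0000,0.0000)
member 2 (1-2): L=4.8499, (cx,cy)=(0.5355,-0.8446)
member 3 (1-3): L=4.6716, (cx,cy)=(0.9872,0.1593)
member 4 (2-3): L=5.2427, (cx,cy)=(0.3843,0.9232)
solve A·x = −loads:
  F[0-1] = +1890.1330 N (tension)
  F[0-2] = +1660.1017 N (tension)
  F[1-2] = -6252.0509 N (compression)
  F[1-3] = +5182.6151 N (tension)
  F[2-3] = -4391.1341 N (compression)
  Rx@0 = -2581.8600 N
  Ry@0 = -1650.1407 N
  Ry@2 = +9334.0307 N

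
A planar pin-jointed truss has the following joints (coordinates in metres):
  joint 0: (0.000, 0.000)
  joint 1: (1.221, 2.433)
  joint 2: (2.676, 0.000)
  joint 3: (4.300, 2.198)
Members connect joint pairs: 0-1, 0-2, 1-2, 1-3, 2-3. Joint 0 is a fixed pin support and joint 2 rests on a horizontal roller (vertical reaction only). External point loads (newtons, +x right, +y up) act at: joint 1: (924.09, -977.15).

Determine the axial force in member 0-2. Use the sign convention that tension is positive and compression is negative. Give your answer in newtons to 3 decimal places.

769.080

N=4 nodes, M=5 members, R=3 reactions → 2N=8, M+R=8
member 0 (0-1): L=2.7222, (cx,cy)=(0.4485,0.8938)
member 1 (0-2): L=2.6760, (cx,cy)=(1.0000,0.0000)
member 2 (1-2): L=2.8349, (cx,cy)=(0.5133,-0.8582)
member 3 (1-3): L=3.0880, (cx,cy)=(0.9971,-0.0761)
member 4 (2-3): L=2.7329, (cx,cy)=(0.5942,0.8043)
solve A·x = −loads:
  F[0-1] = +345.5920 N (tension)
  F[0-2] = +769.0797 N (tension)
  F[1-2] = -1498.4498 N (compression)
  F[1-3] = +0.0000 N (tension)
  F[2-3] = -0.0000 N (compression)
  Rx@0 = -924.0900 N
  Ry@0 = -308.8781 N
  Ry@2 = +1286.0281 N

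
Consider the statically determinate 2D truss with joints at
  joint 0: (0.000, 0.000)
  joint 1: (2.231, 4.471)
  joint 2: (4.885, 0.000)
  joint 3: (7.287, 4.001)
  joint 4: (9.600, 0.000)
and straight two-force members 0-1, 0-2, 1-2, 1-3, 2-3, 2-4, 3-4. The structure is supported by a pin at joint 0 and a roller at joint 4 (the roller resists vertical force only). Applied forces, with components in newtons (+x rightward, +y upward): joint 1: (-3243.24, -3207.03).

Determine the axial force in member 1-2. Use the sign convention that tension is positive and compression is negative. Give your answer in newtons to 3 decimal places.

797.501

N=5 nodes, M=7 members, R=3 reactions → 2N=10, M+R=10
member 0 (0-1): L=4.9967, (cx,cy)=(0.4465,0.8948)
member 1 (0-2): L=4.8850, (cx,cy)=(1.0000,0.0000)
member 2 (1-2): L=5.1994, (cx,cy)=(0.5104,-0.8599)
member 3 (1-3): L=5.0778, (cx,cy)=(0.9957,-0.0926)
member 4 (2-3): L=4.6666, (cx,cy)=(0.5147,0.8574)
member 5 (2-4): L=4.7150, (cx,cy)=(1.0000,0.0000)
member 6 (3-4): L=4.6215, (cx,cy)=(0.5005,-0.8657)
solve A·x = −loads:
  F[0-1] = -4439.2693 N (compression)
  F[0-2] = -1261.1374 N (compression)
  F[1-2] = +797.5006 N (tension)
  F[1-3] = +857.7390 N (tension)
  F[2-3] = -799.8722 N (compression)
  F[2-4] = -442.3496 N (compression)
  F[3-4] = +883.8325 N (tension)
  Rx@0 = +3243.2400 N
  Ry@0 = +3972.2011 N
  Ry@4 = -765.1711 N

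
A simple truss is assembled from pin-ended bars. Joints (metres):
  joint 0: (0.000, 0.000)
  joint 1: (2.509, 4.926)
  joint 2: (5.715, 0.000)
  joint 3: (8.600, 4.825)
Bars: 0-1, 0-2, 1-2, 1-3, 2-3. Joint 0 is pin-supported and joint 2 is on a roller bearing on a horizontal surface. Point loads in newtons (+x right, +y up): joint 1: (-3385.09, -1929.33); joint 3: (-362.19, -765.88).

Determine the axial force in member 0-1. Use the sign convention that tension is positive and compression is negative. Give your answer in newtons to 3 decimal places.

N=4 nodes, M=5 members, R=3 reactions → 2N=8, M+R=8
member 0 (0-1): L=5.5282, (cx,cy)=(0.4539,0.8911)
member 1 (0-2): L=5.7150, (cx,cy)=(1.0000,0.0000)
member 2 (1-2): L=5.8774, (cx,cy)=(0.5455,-0.8381)
member 3 (1-3): L=6.0918, (cx,cy)=(0.9999,-0.0166)
member 4 (2-3): L=5.6217, (cx,cy)=(0.5132,0.8583)
solve A·x = −loads:
  F[0-1] = -4398.3194 N (compression)
  F[0-2] = -1751.0674 N (compression)
  F[1-2] = +2372.3509 N (tension)
  F[1-3] = +94.8237 N (tension)
  F[2-3] = -890.5145 N (compression)
  Rx@0 = +3747.2800 N
  Ry@0 = +3919.2280 N
  Ry@2 = -1224.0180 N

-4398.319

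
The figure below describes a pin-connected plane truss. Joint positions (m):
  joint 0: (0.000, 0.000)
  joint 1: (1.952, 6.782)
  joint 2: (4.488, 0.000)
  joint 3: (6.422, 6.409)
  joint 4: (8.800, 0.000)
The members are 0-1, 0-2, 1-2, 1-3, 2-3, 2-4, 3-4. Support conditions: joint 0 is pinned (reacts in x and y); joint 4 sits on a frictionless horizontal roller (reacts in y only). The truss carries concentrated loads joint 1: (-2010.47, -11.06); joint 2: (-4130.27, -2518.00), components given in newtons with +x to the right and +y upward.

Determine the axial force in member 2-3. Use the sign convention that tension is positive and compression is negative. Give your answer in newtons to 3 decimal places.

N=5 nodes, M=7 members, R=3 reactions → 2N=10, M+R=10
member 0 (0-1): L=7.0573, (cx,cy)=(0.2766,0.9610)
member 1 (0-2): L=4.4880, (cx,cy)=(1.0000,0.0000)
member 2 (1-2): L=7.2406, (cx,cy)=(0.3502,-0.9367)
member 3 (1-3): L=4.4855, (cx,cy)=(0.9965,-0.0832)
member 4 (2-3): L=6.6944, (cx,cy)=(0.2889,0.9574)
member 5 (2-4): L=4.3120, (cx,cy)=(1.0000,0.0000)
member 6 (3-4): L=6.8359, (cx,cy)=(0.3479,-0.9375)
solve A·x = −loads:
  F[0-1] = -2905.1987 N (compression)
  F[0-2] = -5337.1851 N (compression)
  F[1-2] = +2953.4875 N (tension)
  F[1-3] = +173.0689 N (tension)
  F[2-3] = -259.4714 N (compression)
  F[2-4] = -97.5093 N (compression)
  F[3-4] = +280.3062 N (tension)
  Rx@0 = +6140.7400 N
  Ry@0 = +2791.8594 N
  Ry@4 = -262.7994 N

-259.471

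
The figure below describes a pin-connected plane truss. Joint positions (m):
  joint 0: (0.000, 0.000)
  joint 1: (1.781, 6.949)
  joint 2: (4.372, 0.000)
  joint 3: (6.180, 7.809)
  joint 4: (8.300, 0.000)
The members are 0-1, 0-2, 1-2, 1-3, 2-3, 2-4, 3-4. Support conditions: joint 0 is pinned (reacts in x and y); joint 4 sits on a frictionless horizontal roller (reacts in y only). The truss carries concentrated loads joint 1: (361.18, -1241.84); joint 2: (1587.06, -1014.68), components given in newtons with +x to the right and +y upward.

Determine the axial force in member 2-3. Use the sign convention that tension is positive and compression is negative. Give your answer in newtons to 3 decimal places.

N=5 nodes, M=7 members, R=3 reactions → 2N=10, M+R=10
member 0 (0-1): L=7.1736, (cx,cy)=(0.2483,0.9687)
member 1 (0-2): L=4.3720, (cx,cy)=(1.0000,0.0000)
member 2 (1-2): L=7.4163, (cx,cy)=(0.3494,-0.9370)
member 3 (1-3): L=4.4823, (cx,cy)=(0.9814,0.1919)
member 4 (2-3): L=8.0156, (cx,cy)=(0.2256,0.9742)
member 5 (2-4): L=3.9280, (cx,cy)=(1.0000,0.0000)
member 6 (3-4): L=8.0917, (cx,cy)=(0.2620,-0.9651)
solve A·x = −loads:
  F[0-1] = -1190.4505 N (compression)
  F[0-2] = +2243.7948 N (tension)
  F[1-2] = -215.9113 N (compression)
  F[1-3] = -592.3076 N (compression)
  F[2-3] = +1249.1786 N (tension)
  F[2-4] = +299.5371 N (tension)
  F[3-4] = -1143.2785 N (compression)
  Rx@0 = -1948.2400 N
  Ry@0 = +1153.1781 N
  Ry@4 = +1103.3419 N

1249.179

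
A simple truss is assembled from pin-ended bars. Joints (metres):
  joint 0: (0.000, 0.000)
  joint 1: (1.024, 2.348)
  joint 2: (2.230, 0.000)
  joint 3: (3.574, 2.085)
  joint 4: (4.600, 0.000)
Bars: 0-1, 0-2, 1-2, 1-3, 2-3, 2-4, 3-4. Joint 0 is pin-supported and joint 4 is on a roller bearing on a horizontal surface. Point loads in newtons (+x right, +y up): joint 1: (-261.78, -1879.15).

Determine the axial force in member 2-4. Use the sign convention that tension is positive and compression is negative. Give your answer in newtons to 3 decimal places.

140.094

N=5 nodes, M=7 members, R=3 reactions → 2N=10, M+R=10
member 0 (0-1): L=2.5616, (cx,cy)=(0.3998,0.9166)
member 1 (0-2): L=2.2300, (cx,cy)=(1.0000,0.0000)
member 2 (1-2): L=2.6396, (cx,cy)=(0.4569,-0.8895)
member 3 (1-3): L=2.5635, (cx,cy)=(0.9947,-0.1026)
member 4 (2-3): L=2.4806, (cx,cy)=(0.5418,0.8405)
member 5 (2-4): L=2.3700, (cx,cy)=(1.0000,0.0000)
member 6 (3-4): L=2.3238, (cx,cy)=(0.4415,-0.8972)
solve A·x = −loads:
  F[0-1] = -1739.4907 N (compression)
  F[0-2] = +433.5877 N (tension)
  F[1-2] = -284.8688 N (compression)
  F[1-3] = -305.0448 N (compression)
  F[2-3] = +301.4813 N (tension)
  F[2-4] = +140.0938 N (tension)
  F[3-4] = -317.2959 N (compression)
  Rx@0 = +261.7800 N
  Ry@0 = +1594.4565 N
  Ry@4 = +284.6935 N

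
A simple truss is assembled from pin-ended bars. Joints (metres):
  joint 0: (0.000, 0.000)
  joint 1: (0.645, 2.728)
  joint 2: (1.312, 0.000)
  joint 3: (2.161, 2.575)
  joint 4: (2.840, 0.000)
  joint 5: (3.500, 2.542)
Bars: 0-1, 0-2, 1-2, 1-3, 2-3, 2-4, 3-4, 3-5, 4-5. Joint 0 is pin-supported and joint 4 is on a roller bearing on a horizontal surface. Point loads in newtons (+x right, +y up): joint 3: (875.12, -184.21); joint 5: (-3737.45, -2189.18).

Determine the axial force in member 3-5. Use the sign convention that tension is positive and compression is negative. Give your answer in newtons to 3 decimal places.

-3149.862

N=6 nodes, M=9 members, R=3 reactions → 2N=12, M+R=12
member 0 (0-1): L=2.8032, (cx,cy)=(0.2301,0.9732)
member 1 (0-2): L=1.3120, (cx,cy)=(1.0000,0.0000)
member 2 (1-2): L=2.8084, (cx,cy)=(0.2375,-0.9714)
member 3 (1-3): L=1.5237, (cx,cy)=(0.9949,-0.1004)
member 4 (2-3): L=2.7114, (cx,cy)=(0.3131,0.9497)
member 5 (2-4): L=1.5280, (cx,cy)=(1.0000,0.0000)
member 6 (3-4): L=2.6630, (cx,cy)=(0.2550,-0.9669)
member 7 (3-5): L=1.3394, (cx,cy)=(0.9997,-0.0246)
member 8 (4-5): L=2.6263, (cx,cy)=(0.2513,0.9679)
solve A·x = −loads:
  F[0-1] = -2144.6508 N (compression)
  F[0-2] = -2368.8608 N (compression)
  F[1-2] = +2255.5126 N (tension)
  F[1-3] = -1034.3936 N (compression)
  F[2-3] = -2306.9903 N (compression)
  F[2-4] = -1110.7812 N (compression)
  F[3-4] = +2048.1997 N (tension)
  F[3-5] = -3149.8623 N (compression)
  F[4-5] = -2341.9438 N (compression)
  Rx@0 = +2862.3300 N
  Ry@0 = +2087.1069 N
  Ry@4 = +286.2831 N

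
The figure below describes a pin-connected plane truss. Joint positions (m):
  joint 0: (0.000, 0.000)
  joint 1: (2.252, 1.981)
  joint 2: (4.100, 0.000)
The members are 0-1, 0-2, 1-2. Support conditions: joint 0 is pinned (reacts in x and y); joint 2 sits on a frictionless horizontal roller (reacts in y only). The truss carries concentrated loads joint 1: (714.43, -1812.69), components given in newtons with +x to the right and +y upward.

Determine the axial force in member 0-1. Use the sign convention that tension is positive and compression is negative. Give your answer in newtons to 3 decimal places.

N=3 nodes, M=3 members, R=3 reactions → 2N=6, M+R=6
member 0 (0-1): L=2.9993, (cx,cy)=(0.7508,0.6605)
member 1 (0-2): L=4.1000, (cx,cy)=(1.0000,0.0000)
member 2 (1-2): L=2.7091, (cx,cy)=(0.6821,-0.7312)
solve A·x = −loads:
  F[0-1] = -714.3919 N (compression)
  F[0-2] = +1250.8234 N (tension)
  F[1-2] = -1833.6914 N (compression)
  Rx@0 = -714.4300 N
  Ry@0 = +471.8452 N
  Ry@2 = +1340.8448 N

-714.392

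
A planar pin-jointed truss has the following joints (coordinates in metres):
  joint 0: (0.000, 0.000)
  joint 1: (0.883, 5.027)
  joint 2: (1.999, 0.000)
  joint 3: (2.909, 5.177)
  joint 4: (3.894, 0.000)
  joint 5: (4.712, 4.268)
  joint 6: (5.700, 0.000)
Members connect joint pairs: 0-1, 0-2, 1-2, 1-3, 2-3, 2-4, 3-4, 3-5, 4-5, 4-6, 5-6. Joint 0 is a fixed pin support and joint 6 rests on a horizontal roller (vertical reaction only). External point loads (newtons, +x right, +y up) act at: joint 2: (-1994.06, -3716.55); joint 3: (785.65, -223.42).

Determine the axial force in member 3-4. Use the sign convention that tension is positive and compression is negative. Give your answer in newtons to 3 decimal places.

-1747.222

N=7 nodes, M=11 members, R=3 reactions → 2N=14, M+R=14
member 0 (0-1): L=5.1040, (cx,cy)=(0.1730,0.9849)
member 1 (0-2): L=1.9990, (cx,cy)=(1.0000,0.0000)
member 2 (1-2): L=5.1494, (cx,cy)=(0.2167,-0.9762)
member 3 (1-3): L=2.0315, (cx,cy)=(0.9973,0.0738)
member 4 (2-3): L=5.2564, (cx,cy)=(0.1731,0.9849)
member 5 (2-4): L=1.8950, (cx,cy)=(1.0000,0.0000)
member 6 (3-4): L=5.2699, (cx,cy)=(0.1869,-0.9824)
member 7 (3-5): L=2.0192, (cx,cy)=(0.8929,-0.4502)
member 8 (4-5): L=4.3457, (cx,cy)=(0.1882,0.9821)
member 9 (4-6): L=1.8060, (cx,cy)=(1.0000,0.0000)
member 10 (5-6): L=4.3809, (cx,cy)=(0.2255,-0.9742)
solve A·x = −loads:
  F[0-1] = -1836.6783 N (compression)
  F[0-2] = -890.6593 N (compression)
  F[1-2] = +1799.3519 N (tension)
  F[1-3] = -709.6519 N (compression)
  F[2-3] = +1990.0127 N (tension)
  F[2-4] = +1148.8474 N (tension)
  F[3-4] = -1747.2220 N (compression)
  F[3-5] = -920.8621 N (compression)
  F[4-5] = +1747.6708 N (tension)
  F[4-6] = +493.3024 N (tension)
  F[5-6] = -2187.3386 N (compression)
  Rx@0 = +1208.4100 N
  Ry@0 = +1808.9836 N
  Ry@6 = +2130.9864 N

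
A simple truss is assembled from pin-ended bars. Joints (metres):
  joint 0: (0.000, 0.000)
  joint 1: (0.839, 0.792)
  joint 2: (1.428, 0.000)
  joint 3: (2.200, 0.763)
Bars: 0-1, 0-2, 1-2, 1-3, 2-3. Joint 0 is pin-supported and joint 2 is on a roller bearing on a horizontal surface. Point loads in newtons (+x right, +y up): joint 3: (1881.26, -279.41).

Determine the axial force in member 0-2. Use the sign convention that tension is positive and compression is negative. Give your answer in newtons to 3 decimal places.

N=4 nodes, M=5 members, R=3 reactions → 2N=8, M+R=8
member 0 (0-1): L=1.1538, (cx,cy)=(0.7272,0.6864)
member 1 (0-2): L=1.4280, (cx,cy)=(1.0000,0.0000)
member 2 (1-2): L=0.9870, (cx,cy)=(0.5968,-0.8024)
member 3 (1-3): L=1.3613, (cx,cy)=(0.9998,-0.0213)
member 4 (2-3): L=1.0854, (cx,cy)=(0.7112,0.7029)
solve A·x = −loads:
  F[0-1] = +1684.3826 N (tension)
  F[0-2] = +656.4083 N (tension)
  F[1-2] = -1497.1779 N (compression)
  F[1-3] = +2118.7778 N (tension)
  F[2-3] = -333.2727 N (compression)
  Rx@0 = -1881.2600 N
  Ry@0 = -1156.2366 N
  Ry@2 = +1435.6466 N

656.408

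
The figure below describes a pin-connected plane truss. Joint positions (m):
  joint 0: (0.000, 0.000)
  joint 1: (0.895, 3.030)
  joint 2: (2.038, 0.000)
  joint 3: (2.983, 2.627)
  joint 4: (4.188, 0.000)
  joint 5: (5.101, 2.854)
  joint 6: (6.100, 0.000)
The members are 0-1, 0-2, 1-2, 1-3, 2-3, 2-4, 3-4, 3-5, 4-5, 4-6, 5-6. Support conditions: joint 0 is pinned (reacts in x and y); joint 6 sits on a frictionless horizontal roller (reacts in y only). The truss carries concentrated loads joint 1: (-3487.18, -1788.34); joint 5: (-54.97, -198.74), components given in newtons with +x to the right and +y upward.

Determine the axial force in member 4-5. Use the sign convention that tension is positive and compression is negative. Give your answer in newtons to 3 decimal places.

-1709.090

N=7 nodes, M=11 members, R=3 reactions → 2N=14, M+R=14
member 0 (0-1): L=3.1594, (cx,cy)=(0.2833,0.9590)
member 1 (0-2): L=2.0380, (cx,cy)=(1.0000,0.0000)
member 2 (1-2): L=3.2384, (cx,cy)=(0.3530,-0.9356)
member 3 (1-3): L=2.1265, (cx,cy)=(0.9819,-0.1895)
member 4 (2-3): L=2.7918, (cx,cy)=(0.3385,0.9410)
member 5 (2-4): L=2.1500, (cx,cy)=(1.0000,0.0000)
member 6 (3-4): L=2.8902, (cx,cy)=(0.4169,-0.9089)
member 7 (3-5): L=2.1301, (cx,cy)=(0.9943,0.1066)
member 8 (4-5): L=2.9965, (cx,cy)=(0.3047,0.9525)
member 9 (4-6): L=1.9120, (cx,cy)=(1.0000,0.0000)
member 10 (5-6): L=3.0238, (cx,cy)=(0.3304,-0.9438)
solve A·x = −loads:
  F[0-1] = -3458.0258 N (compression)
  F[0-2] = -2562.5605 N (compression)
  F[1-2] = +1203.4896 N (tension)
  F[1-3] = +2121.2585 N (tension)
  F[2-3] = -1196.6758 N (compression)
  F[2-4] = -1732.7245 N (compression)
  F[3-4] = +1790.9063 N (tension)
  F[3-5] = +936.4065 N (tension)
  F[4-5] = -1709.0899 N (compression)
  F[4-6] = -465.3000 N (compression)
  F[5-6] = +1408.3788 N (tension)
  Rx@0 = +3542.1500 N
  Ry@0 = +3316.3755 N
  Ry@6 = -1329.2955 N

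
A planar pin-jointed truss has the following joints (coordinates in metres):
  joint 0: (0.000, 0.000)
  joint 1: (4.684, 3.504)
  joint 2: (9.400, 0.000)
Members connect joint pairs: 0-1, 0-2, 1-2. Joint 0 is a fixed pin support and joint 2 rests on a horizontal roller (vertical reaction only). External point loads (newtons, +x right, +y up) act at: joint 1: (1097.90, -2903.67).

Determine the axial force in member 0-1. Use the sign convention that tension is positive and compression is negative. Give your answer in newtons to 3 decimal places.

-1748.734

N=3 nodes, M=3 members, R=3 reactions → 2N=6, M+R=6
member 0 (0-1): L=5.8496, (cx,cy)=(0.8007,0.5990)
member 1 (0-2): L=9.4000, (cx,cy)=(1.0000,0.0000)
member 2 (1-2): L=5.8753, (cx,cy)=(0.8027,-0.5964)
solve A·x = −loads:
  F[0-1] = -1748.7340 N (compression)
  F[0-2] = +2498.1776 N (tension)
  F[1-2] = -3112.2649 N (compression)
  Rx@0 = -1097.9000 N
  Ry@0 = +1047.5177 N
  Ry@2 = +1856.1523 N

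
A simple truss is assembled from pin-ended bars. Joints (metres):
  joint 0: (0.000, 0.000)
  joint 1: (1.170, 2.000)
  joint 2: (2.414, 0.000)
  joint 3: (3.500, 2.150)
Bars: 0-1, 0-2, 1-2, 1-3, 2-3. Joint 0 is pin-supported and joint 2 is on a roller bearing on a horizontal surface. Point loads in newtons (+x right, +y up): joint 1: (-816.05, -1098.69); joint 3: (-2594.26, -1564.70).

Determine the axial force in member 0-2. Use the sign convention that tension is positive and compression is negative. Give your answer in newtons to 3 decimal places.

-1743.699

N=4 nodes, M=5 members, R=3 reactions → 2N=8, M+R=8
member 0 (0-1): L=2.3171, (cx,cy)=(0.5049,0.8632)
member 1 (0-2): L=2.4140, (cx,cy)=(1.0000,0.0000)
member 2 (1-2): L=2.3553, (cx,cy)=(0.5282,-0.8491)
member 3 (1-3): L=2.3348, (cx,cy)=(0.9979,0.0642)
member 4 (2-3): L=2.4087, (cx,cy)=(0.4509,0.8926)
solve A·x = −loads:
  F[0-1] = -3300.5869 N (compression)
  F[0-2] = -1743.6985 N (compression)
  F[1-2] = +1919.8031 N (tension)
  F[1-3] = -1868.3957 N (compression)
  F[2-3] = -1618.5041 N (compression)
  Rx@0 = +3410.3100 N
  Ry@0 = +2848.9085 N
  Ry@2 = -185.5185 N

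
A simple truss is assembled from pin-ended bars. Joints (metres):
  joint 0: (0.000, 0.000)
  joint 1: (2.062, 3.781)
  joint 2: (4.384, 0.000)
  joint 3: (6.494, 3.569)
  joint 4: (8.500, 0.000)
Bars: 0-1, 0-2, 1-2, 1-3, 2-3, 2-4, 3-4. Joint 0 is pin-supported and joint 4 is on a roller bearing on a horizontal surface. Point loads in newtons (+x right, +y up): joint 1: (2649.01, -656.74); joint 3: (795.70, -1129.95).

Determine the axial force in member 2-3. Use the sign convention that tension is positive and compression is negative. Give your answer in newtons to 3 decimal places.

1553.389

N=5 nodes, M=7 members, R=3 reactions → 2N=10, M+R=10
member 0 (0-1): L=4.3067, (cx,cy)=(0.4788,0.8779)
member 1 (0-2): L=4.3840, (cx,cy)=(1.0000,0.0000)
member 2 (1-2): L=4.4371, (cx,cy)=(0.5233,-0.8521)
member 3 (1-3): L=4.4371, (cx,cy)=(0.9989,-0.0478)
member 4 (2-3): L=4.1461, (cx,cy)=(0.5089,0.8608)
member 5 (2-4): L=4.1160, (cx,cy)=(1.0000,0.0000)
member 6 (3-4): L=4.0941, (cx,cy)=(0.4900,-0.8717)
solve A·x = −loads:
  F[0-1] = +852.4036 N (tension)
  F[0-2] = +3036.5902 N (tension)
  F[1-2] = -1569.2087 N (compression)
  F[1-3] = -1421.3190 N (compression)
  F[2-3] = +1553.3887 N (tension)
  F[2-4] = +1424.8510 N (tension)
  F[3-4] = -2908.0296 N (compression)
  Rx@0 = -3444.7100 N
  Ry@0 = -748.3516 N
  Ry@4 = +2535.0416 N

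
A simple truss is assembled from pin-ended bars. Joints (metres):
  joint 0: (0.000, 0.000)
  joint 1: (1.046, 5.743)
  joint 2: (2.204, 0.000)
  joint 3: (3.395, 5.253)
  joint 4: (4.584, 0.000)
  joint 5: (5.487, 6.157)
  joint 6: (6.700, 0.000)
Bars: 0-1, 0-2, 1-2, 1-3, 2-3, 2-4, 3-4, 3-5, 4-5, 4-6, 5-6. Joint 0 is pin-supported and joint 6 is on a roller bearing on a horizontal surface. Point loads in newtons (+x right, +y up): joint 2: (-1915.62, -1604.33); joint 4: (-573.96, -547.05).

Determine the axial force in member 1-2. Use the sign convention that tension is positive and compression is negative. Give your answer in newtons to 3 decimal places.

1381.000

N=7 nodes, M=11 members, R=3 reactions → 2N=14, M+R=14
member 0 (0-1): L=5.8375, (cx,cy)=(0.1792,0.9838)
member 1 (0-2): L=2.2040, (cx,cy)=(1.0000,0.0000)
member 2 (1-2): L=5.8586, (cx,cy)=(0.1977,-0.9803)
member 3 (1-3): L=2.3996, (cx,cy)=(0.9789,-0.2042)
member 4 (2-3): L=5.3863, (cx,cy)=(0.2211,0.9752)
member 5 (2-4): L=2.3800, (cx,cy)=(1.0000,0.0000)
member 6 (3-4): L=5.3859, (cx,cy)=(0.2208,-0.9753)
member 7 (3-5): L=2.2790, (cx,cy)=(0.9180,0.3967)
member 8 (4-5): L=6.2229, (cx,cy)=(0.1451,0.9894)
member 9 (4-6): L=2.1160, (cx,cy)=(1.0000,0.0000)
member 10 (5-6): L=6.2754, (cx,cy)=(0.1933,-0.9811)
solve A·x = −loads:
  F[0-1] = -1269.9004 N (compression)
  F[0-2] = -2262.0305 N (compression)
  F[1-2] = +1381.0004 N (tension)
  F[1-3] = -511.2899 N (compression)
  F[2-3] = +256.9353 N (tension)
  F[2-4] = -130.2561 N (compression)
  F[3-4] = -510.6052 N (compression)
  F[3-5] = -360.5617 N (compression)
  F[4-5] = +1056.2371 N (tension)
  F[4-6] = +177.7109 N (tension)
  F[5-6] = -919.3718 N (compression)
  Rx@0 = +2489.5800 N
  Ry@0 = +1249.3471 N
  Ry@6 = +902.0329 N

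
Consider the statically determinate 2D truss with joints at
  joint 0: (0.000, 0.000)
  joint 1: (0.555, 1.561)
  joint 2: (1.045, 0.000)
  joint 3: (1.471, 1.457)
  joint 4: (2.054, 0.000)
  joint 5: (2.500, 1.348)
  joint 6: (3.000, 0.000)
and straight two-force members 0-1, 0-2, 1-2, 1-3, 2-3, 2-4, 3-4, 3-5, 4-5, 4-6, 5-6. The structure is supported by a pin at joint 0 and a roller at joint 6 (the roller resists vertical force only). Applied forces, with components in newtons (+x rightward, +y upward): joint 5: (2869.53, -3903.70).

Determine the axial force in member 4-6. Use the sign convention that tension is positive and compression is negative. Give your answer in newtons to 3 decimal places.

1684.888

N=7 nodes, M=11 members, R=3 reactions → 2N=14, M+R=14
member 0 (0-1): L=1.6567, (cx,cy)=(0.3350,0.9422)
member 1 (0-2): L=1.0450, (cx,cy)=(1.0000,0.0000)
member 2 (1-2): L=1.6361, (cx,cy)=(0.2995,-0.9541)
member 3 (1-3): L=0.9219, (cx,cy)=(0.9936,-0.1128)
member 4 (2-3): L=1.5180, (cx,cy)=(0.2806,0.9598)
member 5 (2-4): L=1.0090, (cx,cy)=(1.0000,0.0000)
member 6 (3-4): L=1.5693, (cx,cy)=(0.3715,-0.9284)
member 7 (3-5): L=1.0348, (cx,cy)=(0.9944,-0.1053)
member 8 (4-5): L=1.4199, (cx,cy)=(0.3141,0.9494)
member 9 (4-6): L=0.9460, (cx,cy)=(1.0000,0.0000)
member 10 (5-6): L=1.4377, (cx,cy)=(0.3478,-0.9376)
solve A·x = −loads:
  F[0-1] = +677.9304 N (tension)
  F[0-2] = +2642.4248 N (tension)
  F[1-2] = -722.2555 N (compression)
  F[1-3] = +446.2643 N (tension)
  F[2-3] = +717.9537 N (tension)
  F[2-4] = +2224.6335 N (tension)
  F[3-4] = -795.2841 N (compression)
  F[3-5] = +945.6059 N (tension)
  F[4-5] = +777.7325 N (tension)
  F[4-6] = +1684.8883 N (tension)
  F[5-6] = -4844.8716 N (compression)
  Rx@0 = -2869.5300 N
  Ry@0 = -638.7588 N
  Ry@6 = +4542.4588 N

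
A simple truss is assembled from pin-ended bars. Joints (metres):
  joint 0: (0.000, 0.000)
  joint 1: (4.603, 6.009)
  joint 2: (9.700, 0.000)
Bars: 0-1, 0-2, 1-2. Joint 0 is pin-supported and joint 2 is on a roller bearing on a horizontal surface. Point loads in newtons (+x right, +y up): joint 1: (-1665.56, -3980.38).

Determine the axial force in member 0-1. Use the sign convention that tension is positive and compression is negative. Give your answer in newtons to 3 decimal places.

-3934.389

N=3 nodes, M=3 members, R=3 reactions → 2N=6, M+R=6
member 0 (0-1): L=7.5694, (cx,cy)=(0.6081,0.7939)
member 1 (0-2): L=9.7000, (cx,cy)=(1.0000,0.0000)
member 2 (1-2): L=7.8796, (cx,cy)=(0.6469,-0.7626)
solve A·x = −loads:
  F[0-1] = -3934.3891 N (compression)
  F[0-2] = +726.9695 N (tension)
  F[1-2] = -1123.8377 N (compression)
  Rx@0 = +1665.5600 N
  Ry@0 = +3123.3347 N
  Ry@2 = +857.0453 N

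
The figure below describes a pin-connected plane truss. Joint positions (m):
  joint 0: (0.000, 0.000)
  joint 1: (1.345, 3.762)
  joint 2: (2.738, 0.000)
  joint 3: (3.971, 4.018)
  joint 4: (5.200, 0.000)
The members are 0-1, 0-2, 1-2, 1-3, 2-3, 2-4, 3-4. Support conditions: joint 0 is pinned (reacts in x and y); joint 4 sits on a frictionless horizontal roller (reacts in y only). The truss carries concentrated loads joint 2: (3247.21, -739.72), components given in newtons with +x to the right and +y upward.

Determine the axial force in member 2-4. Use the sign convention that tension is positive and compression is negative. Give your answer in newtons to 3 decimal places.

N=5 nodes, M=7 members, R=3 reactions → 2N=10, M+R=10
member 0 (0-1): L=3.9952, (cx,cy)=(0.3367,0.9416)
member 1 (0-2): L=2.7380, (cx,cy)=(1.0000,0.0000)
member 2 (1-2): L=4.0116, (cx,cy)=(0.3472,-0.9378)
member 3 (1-3): L=2.6384, (cx,cy)=(0.9953,0.0970)
member 4 (2-3): L=4.2029, (cx,cy)=(0.2934,0.9560)
member 5 (2-4): L=2.4620, (cx,cy)=(1.0000,0.0000)
member 6 (3-4): L=4.2018, (cx,cy)=(0.2925,-0.9563)
solve A·x = −loads:
  F[0-1] = -371.9396 N (compression)
  F[0-2] = +3372.4248 N (tension)
  F[1-2] = +347.8929 N (tension)
  F[1-3] = -247.1838 N (compression)
  F[2-3] = +432.5047 N (tension)
  F[2-4] = +119.1350 N (tension)
  F[3-4] = -407.3038 N (compression)
  Rx@0 = -3247.2100 N
  Ry@0 = +350.2290 N
  Ry@4 = +389.4910 N

119.135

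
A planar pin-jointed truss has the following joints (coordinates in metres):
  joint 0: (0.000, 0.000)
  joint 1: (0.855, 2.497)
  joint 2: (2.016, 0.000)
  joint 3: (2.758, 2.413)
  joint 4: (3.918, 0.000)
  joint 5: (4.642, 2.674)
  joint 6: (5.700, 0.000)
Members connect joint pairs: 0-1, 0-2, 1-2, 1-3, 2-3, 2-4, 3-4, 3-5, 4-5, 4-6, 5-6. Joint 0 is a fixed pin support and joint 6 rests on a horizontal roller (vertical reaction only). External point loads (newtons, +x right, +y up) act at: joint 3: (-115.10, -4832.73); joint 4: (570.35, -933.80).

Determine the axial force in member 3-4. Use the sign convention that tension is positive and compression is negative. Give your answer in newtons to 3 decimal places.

-2528.544

N=7 nodes, M=11 members, R=3 reactions → 2N=14, M+R=14
member 0 (0-1): L=2.6393, (cx,cy)=(0.3239,0.9461)
member 1 (0-2): L=2.0160, (cx,cy)=(1.0000,0.0000)
member 2 (1-2): L=2.7537, (cx,cy)=(0.4216,-0.9068)
member 3 (1-3): L=1.9049, (cx,cy)=(0.9990,-0.0441)
member 4 (2-3): L=2.5245, (cx,cy)=(0.2939,0.9558)
member 5 (2-4): L=1.9020, (cx,cy)=(1.0000,0.0000)
member 6 (3-4): L=2.6773, (cx,cy)=(0.4333,-0.9013)
member 7 (3-5): L=1.9020, (cx,cy)=(0.9905,0.1372)
member 8 (4-5): L=2.7703, (cx,cy)=(0.2613,0.9652)
member 9 (4-6): L=1.7820, (cx,cy)=(1.0000,0.0000)
member 10 (5-6): L=2.8757, (cx,cy)=(0.3679,-0.9299)
solve A·x = −loads:
  F[0-1] = -2996.6195 N (compression)
  F[0-2] = +1425.9945 N (tension)
  F[1-2] = +3240.2485 N (tension)
  F[1-3] = -2339.1499 N (compression)
  F[2-3] = -3073.9550 N (compression)
  F[2-4] = +3695.6177 N (tension)
  F[3-4] = -2528.5439 N (compression)
  F[3-5] = -2049.1222 N (compression)
  F[4-5] = +3328.3680 N (tension)
  F[4-6] = +1159.8837 N (tension)
  F[5-6] = -3152.6234 N (compression)
  Rx@0 = -455.2500 N
  Ry@0 = +2835.0280 N
  Ry@6 = +2931.5020 N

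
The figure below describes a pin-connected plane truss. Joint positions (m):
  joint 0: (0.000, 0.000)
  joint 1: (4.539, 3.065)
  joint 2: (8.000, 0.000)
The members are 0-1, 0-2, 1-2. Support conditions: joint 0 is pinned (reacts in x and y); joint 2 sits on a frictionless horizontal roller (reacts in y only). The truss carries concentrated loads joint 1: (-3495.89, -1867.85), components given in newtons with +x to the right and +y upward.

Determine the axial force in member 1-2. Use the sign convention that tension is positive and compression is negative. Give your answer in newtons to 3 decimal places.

421.719

N=3 nodes, M=3 members, R=3 reactions → 2N=6, M+R=6
member 0 (0-1): L=5.4769, (cx,cy)=(0.8287,0.5596)
member 1 (0-2): L=8.0000, (cx,cy)=(1.0000,0.0000)
member 2 (1-2): L=4.6231, (cx,cy)=(0.7486,-0.6630)
solve A·x = −loads:
  F[0-1] = -3837.3192 N (compression)
  F[0-2] = -315.7149 N (compression)
  F[1-2] = +421.7194 N (tension)
  Rx@0 = +3495.8900 N
  Ry@0 = +2147.4415 N
  Ry@2 = -279.5915 N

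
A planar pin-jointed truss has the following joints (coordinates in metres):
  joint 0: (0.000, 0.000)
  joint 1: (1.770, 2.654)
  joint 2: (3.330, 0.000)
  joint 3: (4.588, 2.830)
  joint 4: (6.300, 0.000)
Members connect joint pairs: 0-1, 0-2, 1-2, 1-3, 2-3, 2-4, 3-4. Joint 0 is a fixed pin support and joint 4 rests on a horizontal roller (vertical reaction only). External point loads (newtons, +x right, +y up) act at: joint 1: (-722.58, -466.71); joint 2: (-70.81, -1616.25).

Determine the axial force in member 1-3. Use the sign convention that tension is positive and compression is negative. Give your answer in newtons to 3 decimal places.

-736.558

N=5 nodes, M=7 members, R=3 reactions → 2N=10, M+R=10
member 0 (0-1): L=3.1901, (cx,cy)=(0.5548,0.8320)
member 1 (0-2): L=3.3300, (cx,cy)=(1.0000,0.0000)
member 2 (1-2): L=3.0785, (cx,cy)=(0.5067,-0.8621)
member 3 (1-3): L=2.8235, (cx,cy)=(0.9981,0.0623)
member 4 (2-3): L=3.0970, (cx,cy)=(0.4062,0.9138)
member 5 (2-4): L=2.9700, (cx,cy)=(1.0000,0.0000)
member 6 (3-4): L=3.3075, (cx,cy)=(0.5176,-0.8556)
solve A·x = −loads:
  F[0-1] = -1685.1107 N (compression)
  F[0-2] = +141.5850 N (tension)
  F[1-2] = +1031.5629 N (tension)
  F[1-3] = -736.5576 N (compression)
  F[2-3] = +795.5246 N (tension)
  F[2-4] = +411.9844 N (tension)
  F[3-4] = -795.9442 N (compression)
  Rx@0 = +793.3900 N
  Ry@0 = +1401.9343 N
  Ry@4 = +681.0257 N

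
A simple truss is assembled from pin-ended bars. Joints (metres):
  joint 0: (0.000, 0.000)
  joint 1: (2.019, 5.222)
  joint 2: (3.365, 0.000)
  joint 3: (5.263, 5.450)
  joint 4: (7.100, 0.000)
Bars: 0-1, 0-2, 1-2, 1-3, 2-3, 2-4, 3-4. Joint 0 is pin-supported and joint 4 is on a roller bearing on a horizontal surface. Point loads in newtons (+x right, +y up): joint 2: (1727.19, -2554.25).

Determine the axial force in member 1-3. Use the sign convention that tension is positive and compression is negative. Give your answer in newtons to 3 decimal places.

N=5 nodes, M=7 members, R=3 reactions → 2N=10, M+R=10
member 0 (0-1): L=5.5987, (cx,cy)=(0.3606,0.9327)
member 1 (0-2): L=3.3650, (cx,cy)=(1.0000,0.0000)
member 2 (1-2): L=5.3927, (cx,cy)=(0.2496,-0.9683)
member 3 (1-3): L=3.2520, (cx,cy)=(0.9975,0.0701)
member 4 (2-3): L=5.7710, (cx,cy)=(0.3289,0.9444)
member 5 (2-4): L=3.7350, (cx,cy)=(1.0000,0.0000)
member 6 (3-4): L=5.7513, (cx,cy)=(0.3194,-0.9476)
solve A·x = −loads:
  F[0-1] = -1440.6132 N (compression)
  F[0-2] = +2246.7014 N (tension)
  F[1-2] = +1325.8713 N (tension)
  F[1-3] = -852.5436 N (compression)
  F[2-3] = +1345.1744 N (tension)
  F[2-4] = +408.0400 N (tension)
  F[3-4] = -1277.4889 N (compression)
  Rx@0 = -1727.1900 N
  Ry@0 = +1343.6794 N
  Ry@4 = +1210.5706 N

-852.544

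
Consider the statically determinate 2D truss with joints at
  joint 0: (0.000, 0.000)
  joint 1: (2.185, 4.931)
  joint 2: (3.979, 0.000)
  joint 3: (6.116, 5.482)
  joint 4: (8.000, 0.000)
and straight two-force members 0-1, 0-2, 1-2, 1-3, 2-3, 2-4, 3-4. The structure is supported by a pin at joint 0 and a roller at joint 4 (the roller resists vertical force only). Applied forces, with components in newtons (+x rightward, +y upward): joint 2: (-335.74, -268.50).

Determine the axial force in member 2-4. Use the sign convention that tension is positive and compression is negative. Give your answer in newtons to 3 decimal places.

45.896

N=5 nodes, M=7 members, R=3 reactions → 2N=10, M+R=10
member 0 (0-1): L=5.3934, (cx,cy)=(0.4051,0.9143)
member 1 (0-2): L=3.9790, (cx,cy)=(1.0000,0.0000)
member 2 (1-2): L=5.2472, (cx,cy)=(0.3419,-0.9397)
member 3 (1-3): L=3.9694, (cx,cy)=(0.9903,0.1388)
member 4 (2-3): L=5.8838, (cx,cy)=(0.3632,0.9317)
member 5 (2-4): L=4.0210, (cx,cy)=(1.0000,0.0000)
member 6 (3-4): L=5.7967, (cx,cy)=(0.3250,-0.9457)
solve A·x = −loads:
  F[0-1] = -147.6106 N (compression)
  F[0-2] = -275.9395 N (compression)
  F[1-2] = +128.1540 N (tension)
  F[1-3] = -104.6288 N (compression)
  F[2-3] = +158.9214 N (tension)
  F[2-4] = +45.8955 N (tension)
  F[3-4] = -141.2116 N (compression)
  Rx@0 = +335.7400 N
  Ry@0 = +134.9548 N
  Ry@4 = +133.5452 N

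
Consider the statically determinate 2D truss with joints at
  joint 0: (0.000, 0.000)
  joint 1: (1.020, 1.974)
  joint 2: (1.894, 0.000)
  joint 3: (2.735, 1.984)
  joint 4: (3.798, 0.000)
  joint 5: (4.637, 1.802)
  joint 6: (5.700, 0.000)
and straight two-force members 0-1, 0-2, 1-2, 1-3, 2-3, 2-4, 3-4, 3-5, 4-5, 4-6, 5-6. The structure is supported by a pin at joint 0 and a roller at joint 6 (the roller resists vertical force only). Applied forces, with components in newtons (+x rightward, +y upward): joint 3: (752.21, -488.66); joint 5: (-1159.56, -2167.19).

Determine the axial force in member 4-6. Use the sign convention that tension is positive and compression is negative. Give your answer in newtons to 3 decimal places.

N=7 nodes, M=11 members, R=3 reactions → 2N=14, M+R=14
member 0 (0-1): L=2.2220, (cx,cy)=(0.4591,0.8884)
member 1 (0-2): L=1.8940, (cx,cy)=(1.0000,0.0000)
member 2 (1-2): L=2.1588, (cx,cy)=(0.4048,-0.9144)
member 3 (1-3): L=1.7150, (cx,cy)=(1.0000,0.0058)
member 4 (2-3): L=2.1549, (cx,cy)=(0.3903,0.9207)
member 5 (2-4): L=1.9040, (cx,cy)=(1.0000,0.0000)
member 6 (3-4): L=2.2508, (cx,cy)=(0.4723,-0.8815)
member 7 (3-5): L=1.9107, (cx,cy)=(0.9955,-0.0953)
member 8 (4-5): L=1.9877, (cx,cy)=(0.4221,0.9066)
member 9 (4-6): L=1.9020, (cx,cy)=(1.0000,0.0000)
member 10 (5-6): L=2.0922, (cx,cy)=(0.5081,-0.8613)
solve A·x = −loads:
  F[0-1] = -858.9669 N (compression)
  F[0-2] = -13.0365 N (compression)
  F[1-2] = +829.9080 N (tension)
  F[1-3] = -730.3132 N (compression)
  F[2-3] = -824.2164 N (compression)
  F[2-4] = +644.6224 N (tension)
  F[3-4] = +534.6319 N (tension)
  F[3-5] = -2066.0677 N (compression)
  F[4-5] = -519.8283 N (compression)
  F[4-6] = +1116.5259 N (tension)
  F[5-6] = -2197.5179 N (compression)
  Rx@0 = +407.3500 N
  Ry@0 = +763.1127 N
  Ry@6 = +1892.7373 N

1116.526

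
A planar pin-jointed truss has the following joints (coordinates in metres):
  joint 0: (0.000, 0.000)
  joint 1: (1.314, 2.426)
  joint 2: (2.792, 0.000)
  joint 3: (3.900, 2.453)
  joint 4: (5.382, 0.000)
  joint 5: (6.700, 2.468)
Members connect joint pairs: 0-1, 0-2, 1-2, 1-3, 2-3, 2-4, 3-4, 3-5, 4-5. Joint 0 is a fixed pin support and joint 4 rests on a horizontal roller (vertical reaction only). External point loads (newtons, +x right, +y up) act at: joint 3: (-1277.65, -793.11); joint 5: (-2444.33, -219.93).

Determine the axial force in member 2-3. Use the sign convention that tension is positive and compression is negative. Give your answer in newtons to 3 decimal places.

-2024.971

N=6 nodes, M=9 members, R=3 reactions → 2N=12, M+R=12
member 0 (0-1): L=2.7590, (cx,cy)=(0.4763,0.8793)
member 1 (0-2): L=2.7920, (cx,cy)=(1.0000,0.0000)
member 2 (1-2): L=2.8408, (cx,cy)=(0.5203,-0.8540)
member 3 (1-3): L=2.5861, (cx,cy)=(0.9999,0.0104)
member 4 (2-3): L=2.6916, (cx,cy)=(0.4116,0.9113)
member 5 (2-4): L=2.5900, (cx,cy)=(1.0000,0.0000)
member 6 (3-4): L=2.8659, (cx,cy)=(0.5171,-0.8559)
member 7 (3-5): L=2.8000, (cx,cy)=(1.0000,0.0054)
member 8 (4-5): L=2.7979, (cx,cy)=(0.4711,0.8821)
solve A·x = −loads:
  F[0-1] = -2124.1159 N (compression)
  F[0-2] = -2710.3490 N (compression)
  F[1-2] = +2160.9552 N (tension)
  F[1-3] = -2136.0533 N (compression)
  F[2-3] = -2024.9705 N (compression)
  F[2-4] = -752.4712 N (compression)
  F[3-4] = +1240.9282 N (tension)
  F[3-5] = -2333.5891 N (compression)
  F[4-5] = -235.1546 N (compression)
  Rx@0 = +3721.9800 N
  Ry@0 = +1867.7449 N
  Ry@4 = -854.7049 N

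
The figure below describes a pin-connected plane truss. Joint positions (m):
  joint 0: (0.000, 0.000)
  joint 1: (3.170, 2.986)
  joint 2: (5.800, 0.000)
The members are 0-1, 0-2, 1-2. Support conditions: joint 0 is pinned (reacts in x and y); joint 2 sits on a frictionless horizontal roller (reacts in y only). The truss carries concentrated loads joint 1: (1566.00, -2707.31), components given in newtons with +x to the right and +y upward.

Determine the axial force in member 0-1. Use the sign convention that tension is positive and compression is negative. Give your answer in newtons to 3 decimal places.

-614.593

N=3 nodes, M=3 members, R=3 reactions → 2N=6, M+R=6
member 0 (0-1): L=4.3549, (cx,cy)=(0.7279,0.6857)
member 1 (0-2): L=5.8000, (cx,cy)=(1.0000,0.0000)
member 2 (1-2): L=3.9791, (cx,cy)=(0.6610,-0.7504)
solve A·x = −loads:
  F[0-1] = -614.5928 N (compression)
  F[0-2] = +2013.3724 N (tension)
  F[1-2] = -3046.1500 N (compression)
  Rx@0 = -1566.0000 N
  Ry@0 = +421.4051 N
  Ry@2 = +2285.9049 N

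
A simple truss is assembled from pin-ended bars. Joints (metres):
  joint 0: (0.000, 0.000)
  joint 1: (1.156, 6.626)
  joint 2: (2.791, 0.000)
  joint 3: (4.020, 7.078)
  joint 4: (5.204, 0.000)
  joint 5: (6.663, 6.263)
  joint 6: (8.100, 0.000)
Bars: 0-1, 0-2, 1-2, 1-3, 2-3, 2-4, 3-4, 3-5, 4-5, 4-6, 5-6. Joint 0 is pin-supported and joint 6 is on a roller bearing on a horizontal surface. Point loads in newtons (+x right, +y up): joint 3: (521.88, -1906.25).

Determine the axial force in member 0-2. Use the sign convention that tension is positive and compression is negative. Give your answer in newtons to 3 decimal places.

N=7 nodes, M=11 members, R=3 reactions → 2N=14, M+R=14
member 0 (0-1): L=6.7261, (cx,cy)=(0.1719,0.9851)
member 1 (0-2): L=2.7910, (cx,cy)=(1.0000,0.0000)
member 2 (1-2): L=6.8247, (cx,cy)=(0.2396,-0.9709)
member 3 (1-3): L=2.8994, (cx,cy)=(0.9878,0.1559)
member 4 (2-3): L=7.1839, (cx,cy)=(0.1711,0.9853)
member 5 (2-4): L=2.4130, (cx,cy)=(1.0000,0.0000)
member 6 (3-4): L=7.1763, (cx,cy)=(0.1650,-0.9863)
member 7 (3-5): L=2.7658, (cx,cy)=(0.9556,-0.2947)
member 8 (4-5): L=6.4307, (cx,cy)=(0.2269,0.9739)
member 9 (4-6): L=2.8960, (cx,cy)=(1.0000,0.0000)
member 10 (5-6): L=6.4257, (cx,cy)=(0.2236,-0.9747)
solve A·x = −loads:
  F[0-1] = -511.7674 N (compression)
  F[0-2] = +609.8365 N (tension)
  F[1-2] = +486.0479 N (tension)
  F[1-3] = -206.9287 N (compression)
  F[2-3] = -478.9547 N (compression)
  F[2-4] = +808.2168 N (tension)
  F[3-4] = -1232.4669 N (compression)
  F[3-5] = -632.9815 N (compression)
  F[4-5] = +1248.1249 N (tension)
  F[4-6] = +321.7012 N (tension)
  F[5-6] = -1438.5304 N (compression)
  Rx@0 = -521.8800 N
  Ry@0 = +504.1523 N
  Ry@6 = +1402.0977 N

609.837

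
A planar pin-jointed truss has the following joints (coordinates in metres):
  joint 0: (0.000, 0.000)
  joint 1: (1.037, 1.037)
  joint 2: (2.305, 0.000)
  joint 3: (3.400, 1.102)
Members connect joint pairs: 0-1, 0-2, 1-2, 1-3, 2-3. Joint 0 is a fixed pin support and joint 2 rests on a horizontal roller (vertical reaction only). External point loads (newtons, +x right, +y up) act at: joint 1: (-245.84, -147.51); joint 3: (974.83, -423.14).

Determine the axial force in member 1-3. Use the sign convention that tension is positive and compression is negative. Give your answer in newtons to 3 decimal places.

1435.033

N=4 nodes, M=5 members, R=3 reactions → 2N=8, M+R=8
member 0 (0-1): L=1.4665, (cx,cy)=(0.7071,0.7071)
member 1 (0-2): L=2.3050, (cx,cy)=(1.0000,0.0000)
member 2 (1-2): L=1.6380, (cx,cy)=(0.7741,-0.6331)
member 3 (1-3): L=2.3639, (cx,cy)=(0.9996,0.0275)
member 4 (2-3): L=1.5535, (cx,cy)=(0.7049,0.7094)
solve A·x = −loads:
  F[0-1] = +672.2099 N (tension)
  F[0-2] = +253.6658 N (tension)
  F[1-2] = -921.4994 N (compression)
  F[1-3] = +1435.0333 N (tension)
  F[2-3] = -652.1394 N (compression)
  Rx@0 = -728.9900 N
  Ry@0 = -475.3242 N
  Ry@2 = +1045.9742 N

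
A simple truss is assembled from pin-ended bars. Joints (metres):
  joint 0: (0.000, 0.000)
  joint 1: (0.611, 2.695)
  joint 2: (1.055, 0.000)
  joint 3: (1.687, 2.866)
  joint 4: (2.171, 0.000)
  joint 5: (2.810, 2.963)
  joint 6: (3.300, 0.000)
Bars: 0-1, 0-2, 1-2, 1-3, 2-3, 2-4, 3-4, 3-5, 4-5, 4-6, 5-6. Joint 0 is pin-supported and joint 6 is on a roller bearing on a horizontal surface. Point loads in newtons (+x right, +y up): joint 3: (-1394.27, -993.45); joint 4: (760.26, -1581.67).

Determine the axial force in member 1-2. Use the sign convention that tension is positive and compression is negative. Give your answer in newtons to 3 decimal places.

N=7 nodes, M=11 members, R=3 reactions → 2N=14, M+R=14
member 0 (0-1): L=2.7634, (cx,cy)=(0.2211,0.9753)
member 1 (0-2): L=1.0550, (cx,cy)=(1.0000,0.0000)
member 2 (1-2): L=2.7313, (cx,cy)=(0.1626,-0.9867)
member 3 (1-3): L=1.0895, (cx,cy)=(0.9876,0.1570)
member 4 (2-3): L=2.9349, (cx,cy)=(0.2153,0.9765)
member 5 (2-4): L=1.1160, (cx,cy)=(1.0000,0.0000)
member 6 (3-4): L=2.9066, (cx,cy)=(0.1665,-0.9860)
member 7 (3-5): L=1.1272, (cx,cy)=(0.9963,0.0861)
member 8 (4-5): L=3.0311, (cx,cy)=(0.2108,0.9775)
member 9 (4-6): L=1.1290, (cx,cy)=(1.0000,0.0000)
member 10 (5-6): L=3.0032, (cx,cy)=(0.1632,-0.9866)
solve A·x = −loads:
  F[0-1] = -2294.3978 N (compression)
  F[0-2] = -126.7073 N (compression)
  F[1-2] = +2130.2910 N (tension)
  F[1-3] = -864.3110 N (compression)
  F[2-3] = -2152.4557 N (compression)
  F[2-4] = +683.1047 N (tension)
  F[3-4] = +1250.2989 N (tension)
  F[3-5] = -131.5307 N (compression)
  F[4-5] = +356.8470 N (tension)
  F[4-6] = +55.8148 N (tension)
  F[5-6] = -342.0925 N (compression)
  Rx@0 = +634.0100 N
  Ry@0 = +2237.6115 N
  Ry@6 = +337.5085 N

2130.291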